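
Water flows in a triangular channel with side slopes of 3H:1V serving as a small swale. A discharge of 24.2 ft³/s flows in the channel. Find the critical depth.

At critical depth, Q² T / (g A³) = 1, i.e. A³/T = Q²/g = 24.2²/32.2 = 18.19.
Try y = 1.62 ft: A³/T = 50.21 — high.
Try y = 0.973 ft: A³/T = 3.924 — low.
Try y = 1.32 ft: A³/T = 18.03 — matches.

y_c = 1.32 ft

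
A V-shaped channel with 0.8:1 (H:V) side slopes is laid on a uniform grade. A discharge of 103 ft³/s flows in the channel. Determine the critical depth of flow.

At critical depth, Q² T / (g A³) = 1, i.e. A³/T = Q²/g = 103²/32.2 = 329.5.
Trying y = 4.59 ft: A³/T = 651.9 — too large.
Trying y = 3.17 ft: A³/T = 102.4 — too small.
Trying y = 4 ft: A³/T = 327.7 — close enough.

y_c = 4 ft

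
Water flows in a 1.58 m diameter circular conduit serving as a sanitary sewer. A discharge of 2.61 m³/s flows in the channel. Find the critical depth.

At critical depth, Q² T / (g A³) = 1, i.e. A³/T = Q²/g = 2.61²/9.81 = 0.6944.
Trying y = 1.03 m: A³/T = 1.648 — over.
Trying y = 0.61 m: A³/T = 0.2214 — short.
Trying y = 0.822 m: A³/T = 0.6939 — ≈ 0.6944.

y_c = 0.822 m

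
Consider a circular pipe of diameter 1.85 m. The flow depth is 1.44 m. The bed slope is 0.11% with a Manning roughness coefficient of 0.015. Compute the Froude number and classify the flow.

subcritical

For a circular section of diameter D = 1.85 m at depth y = 1.44 m, the central angle is θ = 2 arccos(1 − 2y/D) = 4.323 rad. Then A = (D²/8)(θ − sin θ) = 2.245 m² and P = Dθ/2 = 3.998 m.
Hydraulic radius R = A/P = 2.245/3.998 = 0.5615 m.
V = (1/n) R^(2/3) √S = (1/0.015) × 0.5615^(2/3) × √0.0011 = 1.505 m/s. Hydraulic depth D_h = A/T = 2.245/1.537 = 1.461 m.
Froude number Fr = V/√(g·D_h) = 1.505/√(9.81×1.461) = 0.398, which is less than 1, so the flow is subcritical.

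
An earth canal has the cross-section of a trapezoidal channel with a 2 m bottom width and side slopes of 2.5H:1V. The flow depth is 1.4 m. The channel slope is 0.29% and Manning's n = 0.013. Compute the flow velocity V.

With bottom width b = 2 m and side slope z = 2.5: A = (b + zy)y = (2 + 2.5×1.4)×1.4 = 7.7 m²; P = b + 2y√(1+z²) = 2 + 2×1.4×2.693 = 9.539 m.
Hydraulic radius R = A/P = 7.7/9.539 = 0.8072 m.
From Manning's equation, V = (1/n) R^(2/3) S^(1/2) = (1/0.013) × 0.8072^(2/3) × 0.0029^(1/2) = 3.59 m/s.

V = 3.59 m/s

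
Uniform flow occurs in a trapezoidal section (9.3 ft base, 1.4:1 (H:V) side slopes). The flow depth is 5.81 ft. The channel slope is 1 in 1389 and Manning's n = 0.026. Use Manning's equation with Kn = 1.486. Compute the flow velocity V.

V = 3.51 ft/s

With bottom width b = 9.3 ft and side slope z = 1.4: A = (b + zy)y = (9.3 + 1.4×5.81)×5.81 = 101.3 ft²; P = b + 2y√(1+z²) = 9.3 + 2×5.81×1.72 = 29.29 ft.
Hydraulic radius R = A/P = 101.3/29.29 = 3.458 ft.
From Manning's equation, V = (1.486/n) R^(2/3) S^(1/2) = (1.486/0.026) × 3.458^(2/3) × 0.0007199^(1/2) = 3.51 ft/s.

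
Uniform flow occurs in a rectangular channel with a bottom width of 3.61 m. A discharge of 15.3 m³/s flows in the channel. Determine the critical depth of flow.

For a rectangular channel, critical depth y_c = (q²/g)^(1/3) where q = Q/b = 15.3/3.61 = 4.238 m²/s.
So y_c = (4.238²/9.81)^(1/3) = 1.22 m.

y_c = 1.22 m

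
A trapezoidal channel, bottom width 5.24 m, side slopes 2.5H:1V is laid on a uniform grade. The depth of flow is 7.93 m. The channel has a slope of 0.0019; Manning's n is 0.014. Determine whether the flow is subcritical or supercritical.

With bottom width b = 5.24 m and side slope z = 2.5: A = (b + zy)y = (5.24 + 2.5×7.93)×7.93 = 198.8 m²; P = b + 2y√(1+z²) = 5.24 + 2×7.93×2.693 = 47.94 m.
Hydraulic radius R = A/P = 198.8/47.94 = 4.146 m.
V = (1/n) R^(2/3) √S = (1/0.014) × 4.146^(2/3) × √0.0019 = 8.035 m/s. Hydraulic depth D_h = A/T = 198.8/44.89 = 4.428 m.
Froude number Fr = V/√(g·D_h) = 8.035/√(9.81×4.428) = 1.22, which is greater than 1, so the flow is supercritical.

supercritical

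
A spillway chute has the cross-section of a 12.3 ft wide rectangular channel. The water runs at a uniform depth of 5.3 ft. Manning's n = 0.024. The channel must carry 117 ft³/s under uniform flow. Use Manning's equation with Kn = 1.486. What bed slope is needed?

Flow area A = b·y = 12.3 × 5.3 = 65.19 ft². Wetted perimeter P = b + 2y = 12.3 + 2×5.3 = 22.9 ft.
Hydraulic radius R = A/P = 65.19/22.9 = 2.847 ft.
From Manning's equation, S = [nQ / (1.486 A R^(2/3))]² = [0.024 × 117 / (1.486 × 65.19 × 2.847^(2/3))]² = 0.000208.

S = 0.000208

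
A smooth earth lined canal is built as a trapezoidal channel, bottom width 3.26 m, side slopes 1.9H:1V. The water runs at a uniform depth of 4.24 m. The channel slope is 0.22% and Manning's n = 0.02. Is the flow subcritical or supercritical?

subcritical

With bottom width b = 3.26 m and side slope z = 1.9: A = (b + zy)y = (3.26 + 1.9×4.24)×4.24 = 47.98 m²; P = b + 2y√(1+z²) = 3.26 + 2×4.24×2.147 = 21.47 m.
Hydraulic radius R = A/P = 47.98/21.47 = 2.235 m.
V = (1/n) R^(2/3) √S = (1/0.02) × 2.235^(2/3) × √0.0022 = 4.009 m/s. Hydraulic depth D_h = A/T = 47.98/19.37 = 2.477 m.
Froude number Fr = V/√(g·D_h) = 4.009/√(9.81×2.477) = 0.813, which is less than 1, so the flow is subcritical.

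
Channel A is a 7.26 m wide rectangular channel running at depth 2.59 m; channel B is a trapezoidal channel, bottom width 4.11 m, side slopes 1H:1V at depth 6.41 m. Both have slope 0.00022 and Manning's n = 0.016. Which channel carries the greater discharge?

channel B

Channel A: Flow area A = b·y = 7.26 × 2.59 = 18.8 m². Wetted perimeter P = b + 2y = 7.26 + 2×2.59 = 12.44 m. Hydraulic radius R = A/P = 18.8/12.44 = 1.512 m. Q_A = (1/0.016)·18.8·1.512^(2/3)·√0.00022 = 22.96 m³/s.
Channel B: With bottom width b = 4.11 m and side slope z = 1: A = (b + zy)y = (4.11 + 1×6.41)×6.41 = 67.43 m²; P = b + 2y√(1+z²) = 4.11 + 2×6.41×1.414 = 22.24 m. Hydraulic radius R = A/P = 67.43/22.24 = 3.032 m. Q_B = (1/0.016)·67.43·3.032^(2/3)·√0.00022 = 131 m³/s.
Q_A = 22.96 m³/s vs Q_B = 131 m³/s, so channel B carries more.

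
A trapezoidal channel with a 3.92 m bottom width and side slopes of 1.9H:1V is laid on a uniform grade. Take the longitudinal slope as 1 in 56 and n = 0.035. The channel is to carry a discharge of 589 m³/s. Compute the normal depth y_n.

Manning's equation rearranged: A R^(2/3) = nQ / (1·√S) = 0.035 × 589 / (√0.01786) = 154.3.
Trying y = 6.62 m: A R^(2/3) = 245.8 — over.
Trying y = 4.45 m: A R^(2/3) = 98.47 — short.
Trying y = 5.42 m: A R^(2/3) = 154.3 — close enough.

y_n = 5.42 m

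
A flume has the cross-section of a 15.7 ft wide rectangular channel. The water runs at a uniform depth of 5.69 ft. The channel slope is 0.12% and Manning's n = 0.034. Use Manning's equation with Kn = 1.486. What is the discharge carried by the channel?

Q = 300 ft³/s

Flow area A = b·y = 15.7 × 5.69 = 89.33 ft². Wetted perimeter P = b + 2y = 15.7 + 2×5.69 = 27.08 ft.
Hydraulic radius R = A/P = 89.33/27.08 = 3.299 ft.
Manning's equation: Q = (1.486/n) A R^(2/3) S^(1/2) = (1.486/0.034) × 89.33 × 3.299^(2/3) × 0.0012^(1/2) = 300 ft³/s.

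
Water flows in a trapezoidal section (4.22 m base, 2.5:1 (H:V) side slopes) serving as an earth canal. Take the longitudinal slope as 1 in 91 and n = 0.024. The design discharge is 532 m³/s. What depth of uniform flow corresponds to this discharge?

y_n = 4.43 m

Manning's equation rearranged: A R^(2/3) = nQ / (1·√S) = 0.024 × 532 / (√0.01099) = 121.8.
Try y = 5.56 m: A R^(2/3) = 207.2 — over.
Try y = 3.4 m: A R^(2/3) = 66.8 — short.
Try y = 4.43 m: A R^(2/3) = 121.9 — close enough.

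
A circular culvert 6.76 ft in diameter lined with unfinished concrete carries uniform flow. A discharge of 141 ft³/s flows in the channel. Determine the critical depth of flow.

y_c = 3.1 ft

At critical depth, Q² T / (g A³) = 1, i.e. A³/T = Q²/g = 141²/32.2 = 617.4.
Trying y = 2.51 ft: A³/T = 273.2 — low.
Trying y = 3.1 ft: A³/T = 614.3 — close enough.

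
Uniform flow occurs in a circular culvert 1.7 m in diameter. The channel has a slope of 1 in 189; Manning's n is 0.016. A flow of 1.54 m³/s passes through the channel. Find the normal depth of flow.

y_n = 0.596 m

Manning's equation rearranged: A R^(2/3) = nQ / (1·√S) = 0.016 × 1.54 / (√0.005291) = 0.3387.
Trying y = 0.693 m: A R^(2/3) = 0.4476 — over.
Trying y = 0.596 m: A R^(2/3) = 0.3384 — ≈ 0.3387.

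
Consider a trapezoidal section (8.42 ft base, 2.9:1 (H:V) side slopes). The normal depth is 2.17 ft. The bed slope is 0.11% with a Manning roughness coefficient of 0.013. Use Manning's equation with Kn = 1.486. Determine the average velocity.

With bottom width b = 8.42 ft and side slope z = 2.9: A = (b + zy)y = (8.42 + 2.9×2.17)×2.17 = 31.93 ft²; P = b + 2y√(1+z²) = 8.42 + 2×2.17×3.068 = 21.73 ft.
Hydraulic radius R = A/P = 31.93/21.73 = 1.469 ft.
From Manning's equation, V = (1.486/n) R^(2/3) S^(1/2) = (1.486/0.013) × 1.469^(2/3) × 0.0011^(1/2) = 4.9 ft/s.

V = 4.9 ft/s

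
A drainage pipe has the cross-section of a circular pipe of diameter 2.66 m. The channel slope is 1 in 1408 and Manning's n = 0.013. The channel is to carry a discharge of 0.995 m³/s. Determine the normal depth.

Manning's equation rearranged: A R^(2/3) = nQ / (1·√S) = 0.013 × 0.995 / (√0.0007102) = 0.4854.
Trying y = 0.49 m: A R^(2/3) = 0.3137 — too small.
Trying y = 0.725 m: A R^(2/3) = 0.6877 — too large.
Trying y = 0.608 m: A R^(2/3) = 0.4851 — close enough.

y_n = 0.608 m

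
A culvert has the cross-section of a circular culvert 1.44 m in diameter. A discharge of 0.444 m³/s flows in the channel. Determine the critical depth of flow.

At critical depth, Q² T / (g A³) = 1, i.e. A³/T = Q²/g = 0.444²/9.81 = 0.0201.
Trying y = 0.422 m: A³/T = 0.04801 — high.
Trying y = 0.337 m: A³/T = 0.02001 — matches.

y_c = 0.337 m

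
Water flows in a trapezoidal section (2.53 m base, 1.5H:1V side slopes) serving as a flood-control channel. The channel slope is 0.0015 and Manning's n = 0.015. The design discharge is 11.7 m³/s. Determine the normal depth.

y_n = 1.23 m

Manning's equation rearranged: A R^(2/3) = nQ / (1·√S) = 0.015 × 11.7 / (√0.0015) = 4.531.
Try y = 1.53 m: A R^(2/3) = 6.97 — too large.
Try y = 1.06 m: A R^(2/3) = 3.402 — too small.
Try y = 1.23 m: A R^(2/3) = 4.531 — ≈ 4.531.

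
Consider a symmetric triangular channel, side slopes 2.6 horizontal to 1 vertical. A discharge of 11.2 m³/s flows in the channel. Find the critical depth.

y_c = 1.3 m

At critical depth, Q² T / (g A³) = 1, i.e. A³/T = Q²/g = 11.2²/9.81 = 12.79.
Try y = 1.08 m: A³/T = 4.966 — too small.
Try y = 1.3 m: A³/T = 12.55 — ≈ 12.79.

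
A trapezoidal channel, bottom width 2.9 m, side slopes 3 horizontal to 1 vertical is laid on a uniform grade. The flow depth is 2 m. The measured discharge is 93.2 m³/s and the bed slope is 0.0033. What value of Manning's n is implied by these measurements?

With bottom width b = 2.9 m and side slope z = 3: A = (b + zy)y = (2.9 + 3×2)×2 = 17.8 m²; P = b + 2y√(1+z²) = 2.9 + 2×2×3.162 = 15.55 m.
Hydraulic radius R = A/P = 17.8/15.55 = 1.145 m.
Rearranging Manning's equation: n = (1/Q) A R^(2/3) S^(1/2) = (1/93.2) × 17.8 × 1.145^(2/3) × √0.0033 = 0.012.

n = 0.012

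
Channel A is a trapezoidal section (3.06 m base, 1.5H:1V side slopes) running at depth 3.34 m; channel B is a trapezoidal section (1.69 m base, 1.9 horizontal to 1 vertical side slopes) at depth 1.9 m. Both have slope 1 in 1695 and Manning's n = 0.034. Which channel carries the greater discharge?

channel A

Channel A: With bottom width b = 3.06 m and side slope z = 1.5: A = (b + zy)y = (3.06 + 1.5×3.34)×3.34 = 26.95 m²; P = b + 2y√(1+z²) = 3.06 + 2×3.34×1.803 = 15.1 m. Hydraulic radius R = A/P = 26.95/15.1 = 1.785 m. Q_A = (1/0.034)·26.95·1.785^(2/3)·√0.00059 = 28.33 m³/s.
Channel B: With bottom width b = 1.69 m and side slope z = 1.9: A = (b + zy)y = (1.69 + 1.9×1.9)×1.9 = 10.07 m²; P = b + 2y√(1+z²) = 1.69 + 2×1.9×2.147 = 9.849 m. Hydraulic radius R = A/P = 10.07/9.849 = 1.022 m. Q_B = (1/0.034)·10.07·1.022^(2/3)·√0.00059 = 7.301 m³/s.
Q_A = 28.33 m³/s vs Q_B = 7.301 m³/s, so channel A carries more.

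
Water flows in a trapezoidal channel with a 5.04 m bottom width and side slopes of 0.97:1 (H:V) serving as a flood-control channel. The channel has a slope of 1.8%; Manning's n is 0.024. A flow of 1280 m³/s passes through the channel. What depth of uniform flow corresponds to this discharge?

Manning's equation rearranged: A R^(2/3) = nQ / (1·√S) = 0.024 × 1280 / (√0.018) = 229.
Trying y = 8.71 m: A R^(2/3) = 296.5 — too large.
Trying y = 6.06 m: A R^(2/3) = 138.2 — too small.
Trying y = 7.72 m: A R^(2/3) = 229 — ≈ 229.

y_n = 7.72 m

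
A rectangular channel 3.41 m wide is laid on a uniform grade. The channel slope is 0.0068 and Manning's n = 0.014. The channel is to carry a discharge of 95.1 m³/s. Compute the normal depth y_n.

Manning's equation rearranged: A R^(2/3) = nQ / (1·√S) = 0.014 × 95.1 / (√0.0068) = 16.15.
Try y = 4.77 m: A R^(2/3) = 18.94 — over.
Try y = 3.49 m: A R^(2/3) = 13.03 — short.
Try y = 4.17 m: A R^(2/3) = 16.15 — ≈ 16.15.

y_n = 4.17 m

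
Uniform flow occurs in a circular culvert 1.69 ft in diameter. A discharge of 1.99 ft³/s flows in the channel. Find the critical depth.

At critical depth, Q² T / (g A³) = 1, i.e. A³/T = Q²/g = 1.99²/32.2 = 0.123.
Trying y = 0.449 ft: A³/T = 0.07303 — short.
Trying y = 0.623 ft: A³/T = 0.2595 — over.
Trying y = 0.514 ft: A³/T = 0.1234 — close enough.

y_c = 0.514 ft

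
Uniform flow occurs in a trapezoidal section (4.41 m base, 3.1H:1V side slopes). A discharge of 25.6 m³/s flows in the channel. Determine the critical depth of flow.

y_c = 1.15 m

At critical depth, Q² T / (g A³) = 1, i.e. A³/T = Q²/g = 25.6²/9.81 = 66.81.
Trying y = 0.82 m: A³/T = 19.51 — too small.
Trying y = 1.15 m: A³/T = 66.85 — ≈ 66.81.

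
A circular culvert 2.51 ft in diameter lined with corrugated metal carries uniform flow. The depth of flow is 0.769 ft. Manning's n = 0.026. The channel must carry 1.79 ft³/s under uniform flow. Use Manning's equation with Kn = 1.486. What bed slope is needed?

For a circular section of diameter D = 2.51 ft at depth y = 0.769 ft, the central angle is θ = 2 arccos(1 − 2y/D) = 2.346 rad. Then A = (D²/8)(θ − sin θ) = 1.285 ft² and P = Dθ/2 = 2.945 ft.
Hydraulic radius R = A/P = 1.285/2.945 = 0.4365 ft.
From Manning's equation, S = [nQ / (1.486 A R^(2/3))]² = [0.026 × 1.79 / (1.486 × 1.285 × 0.4365^(2/3))]² = 0.00179.

S = 0.00179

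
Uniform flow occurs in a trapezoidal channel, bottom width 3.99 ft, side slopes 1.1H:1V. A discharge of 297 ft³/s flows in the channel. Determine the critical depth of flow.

y_c = 3.92 ft

At critical depth, Q² T / (g A³) = 1, i.e. A³/T = Q²/g = 297²/32.2 = 2739.
At y = 4.51 ft: A³/T = 4729 — too large.
At y = 3.13 ft: A³/T = 1158 — too small.
At y = 3.92 ft: A³/T = 2732 — ≈ 2739.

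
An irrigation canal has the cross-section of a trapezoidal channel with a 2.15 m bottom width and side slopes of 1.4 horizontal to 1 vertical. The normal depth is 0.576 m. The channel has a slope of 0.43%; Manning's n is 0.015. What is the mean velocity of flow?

V = 2.42 m/s

With bottom width b = 2.15 m and side slope z = 1.4: A = (b + zy)y = (2.15 + 1.4×0.576)×0.576 = 1.703 m²; P = b + 2y√(1+z²) = 2.15 + 2×0.576×1.72 = 4.132 m.
Hydraulic radius R = A/P = 1.703/4.132 = 0.4121 m.
From Manning's equation, V = (1/n) R^(2/3) S^(1/2) = (1/0.015) × 0.4121^(2/3) × 0.0043^(1/2) = 2.42 m/s.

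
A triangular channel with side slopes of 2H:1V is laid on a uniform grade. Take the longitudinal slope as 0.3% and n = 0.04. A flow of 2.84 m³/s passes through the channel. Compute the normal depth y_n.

Manning's equation rearranged: A R^(2/3) = nQ / (1·√S) = 0.04 × 2.84 / (√0.003) = 2.074.
At y = 1.4 m: A R^(2/3) = 2.869 — high.
At y = 1.02 m: A R^(2/3) = 1.233 — low.
At y = 1.24 m: A R^(2/3) = 2.076 — matches.

y_n = 1.24 m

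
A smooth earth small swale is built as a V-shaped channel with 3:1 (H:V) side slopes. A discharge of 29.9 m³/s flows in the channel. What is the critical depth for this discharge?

y_c = 1.83 m

At critical depth, Q² T / (g A³) = 1, i.e. A³/T = Q²/g = 29.9²/9.81 = 91.13.
Try y = 1.28 m: A³/T = 15.46 — low.
Try y = 2 m: A³/T = 144 — high.
Try y = 1.83 m: A³/T = 92.36 — ≈ 91.13.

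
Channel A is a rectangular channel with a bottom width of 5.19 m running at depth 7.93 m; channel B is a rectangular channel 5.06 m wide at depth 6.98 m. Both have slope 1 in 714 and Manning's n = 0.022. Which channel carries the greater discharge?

channel A

Channel A: Flow area A = b·y = 5.19 × 7.93 = 41.16 m². Wetted perimeter P = b + 2y = 5.19 + 2×7.93 = 21.05 m. Hydraulic radius R = A/P = 41.16/21.05 = 1.955 m. Q_A = (1/0.022)·41.16·1.955^(2/3)·√0.001401 = 109.5 m³/s.
Channel B: Flow area A = b·y = 5.06 × 6.98 = 35.32 m². Wetted perimeter P = b + 2y = 5.06 + 2×6.98 = 19.02 m. Hydraulic radius R = A/P = 35.32/19.02 = 1.857 m. Q_B = (1/0.022)·35.32·1.857^(2/3)·√0.001401 = 90.77 m³/s.
Q_A = 109.5 m³/s vs Q_B = 90.77 m³/s, so channel A carries more.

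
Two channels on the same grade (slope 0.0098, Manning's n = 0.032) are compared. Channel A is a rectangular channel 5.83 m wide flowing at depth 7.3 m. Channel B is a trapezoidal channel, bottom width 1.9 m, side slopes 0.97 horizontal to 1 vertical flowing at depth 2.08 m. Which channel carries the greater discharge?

Channel A: Flow area A = b·y = 5.83 × 7.3 = 42.56 m². Wetted perimeter P = b + 2y = 5.83 + 2×7.3 = 20.43 m. Hydraulic radius R = A/P = 42.56/20.43 = 2.083 m. Q_A = (1/0.032)·42.56·2.083^(2/3)·√0.0098 = 214.8 m³/s.
Channel B: With bottom width b = 1.9 m and side slope z = 0.97: A = (b + zy)y = (1.9 + 0.97×2.08)×2.08 = 8.149 m²; P = b + 2y√(1+z²) = 1.9 + 2×2.08×1.393 = 7.696 m. Hydraulic radius R = A/P = 8.149/7.696 = 1.059 m. Q_B = (1/0.032)·8.149·1.059^(2/3)·√0.0098 = 26.19 m³/s.
Q_A = 214.8 m³/s vs Q_B = 26.19 m³/s, so channel A carries more.

channel A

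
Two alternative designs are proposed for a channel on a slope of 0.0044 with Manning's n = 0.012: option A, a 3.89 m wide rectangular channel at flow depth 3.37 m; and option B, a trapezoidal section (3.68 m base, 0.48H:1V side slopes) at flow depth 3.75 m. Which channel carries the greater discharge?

Channel A: Flow area A = b·y = 3.89 × 3.37 = 13.11 m². Wetted perimeter P = b + 2y = 3.89 + 2×3.37 = 10.63 m. Hydraulic radius R = A/P = 13.11/10.63 = 1.233 m. Q_A = (1/0.012)·13.11·1.233^(2/3)·√0.0044 = 83.33 m³/s.
Channel B: With bottom width b = 3.68 m and side slope z = 0.48: A = (b + zy)y = (3.68 + 0.48×3.75)×3.75 = 20.55 m²; P = b + 2y√(1+z²) = 3.68 + 2×3.75×1.109 = 12 m. Hydraulic radius R = A/P = 20.55/12 = 1.713 m. Q_B = (1/0.012)·20.55·1.713^(2/3)·√0.0044 = 162.6 m³/s.
Q_A = 83.33 m³/s vs Q_B = 162.6 m³/s, so channel B carries more.

channel B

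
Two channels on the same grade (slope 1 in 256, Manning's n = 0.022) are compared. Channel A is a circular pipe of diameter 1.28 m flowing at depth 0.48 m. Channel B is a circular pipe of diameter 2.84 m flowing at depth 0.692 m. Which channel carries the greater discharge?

channel B

Channel A: For a circular section of diameter D = 1.28 m at depth y = 0.48 m, the central angle is θ = 2 arccos(1 − 2y/D) = 2.636 rad. Then A = (D²/8)(θ − sin θ) = 0.4408 m² and P = Dθ/2 = 1.687 m. Hydraulic radius R = A/P = 0.4408/1.687 = 0.2612 m. Q_A = (1/0.022)·0.4408·0.2612^(2/3)·√0.003906 = 0.5117 m³/s.
Channel B: For a circular section of diameter D = 2.84 m at depth y = 0.692 m, the central angle is θ = 2 arccos(1 − 2y/D) = 2.065 rad. Then A = (D²/8)(θ − sin θ) = 1.194 m² and P = Dθ/2 = 2.932 m. Hydraulic radius R = A/P = 1.194/2.932 = 0.4073 m. Q_B = (1/0.022)·1.194·0.4073^(2/3)·√0.003906 = 1.864 m³/s.
Q_A = 0.5117 m³/s vs Q_B = 1.864 m³/s, so channel B carries more.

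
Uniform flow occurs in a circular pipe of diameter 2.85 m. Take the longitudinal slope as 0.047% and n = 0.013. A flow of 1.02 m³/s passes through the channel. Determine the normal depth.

Manning's equation rearranged: A R^(2/3) = nQ / (1·√S) = 0.013 × 1.02 / (√0.00047) = 0.6116.
Try y = 0.575 m: A R^(2/3) = 0.4536 — low.
Try y = 0.836 m: A R^(2/3) = 0.9541 — high.
Try y = 0.667 m: A R^(2/3) = 0.6113 — ≈ 0.6116.

y_n = 0.667 m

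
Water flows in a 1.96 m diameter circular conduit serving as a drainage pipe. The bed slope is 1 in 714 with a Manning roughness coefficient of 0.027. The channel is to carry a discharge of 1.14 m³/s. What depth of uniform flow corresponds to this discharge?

y_n = 0.908 m

Manning's equation rearranged: A R^(2/3) = nQ / (1·√S) = 0.027 × 1.14 / (√0.001401) = 0.8225.
Trying y = 0.81 m: A R^(2/3) = 0.6706 — too small.
Trying y = 1.02 m: A R^(2/3) = 1.003 — too large.
Trying y = 0.908 m: A R^(2/3) = 0.822 — close enough.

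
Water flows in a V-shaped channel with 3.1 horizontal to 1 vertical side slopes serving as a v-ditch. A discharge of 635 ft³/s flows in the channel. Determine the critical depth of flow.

At critical depth, Q² T / (g A³) = 1, i.e. A³/T = Q²/g = 635²/32.2 = 12520.
Trying y = 5.26 ft: A³/T = 19350 — high.
Trying y = 4.82 ft: A³/T = 12500 — matches.

y_c = 4.82 ft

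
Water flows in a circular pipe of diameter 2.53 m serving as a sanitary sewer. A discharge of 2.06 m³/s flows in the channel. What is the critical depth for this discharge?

y_c = 0.632 m

At critical depth, Q² T / (g A³) = 1, i.e. A³/T = Q²/g = 2.06²/9.81 = 0.4326.
Try y = 0.705 m: A³/T = 0.661 — over.
Try y = 0.632 m: A³/T = 0.432 — close enough.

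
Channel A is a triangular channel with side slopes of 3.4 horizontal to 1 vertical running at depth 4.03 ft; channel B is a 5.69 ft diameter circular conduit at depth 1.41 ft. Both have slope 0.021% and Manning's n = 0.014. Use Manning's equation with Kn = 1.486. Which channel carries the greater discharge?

Channel A: For a triangular section with side slope z = 3.4: A = zy² = 3.4×4.03² = 55.22 ft²; P = 2y√(1+z²) = 2×4.03×3.544 = 28.56 ft. Hydraulic radius R = A/P = 55.22/28.56 = 1.933 ft. Q_A = (1.486/0.014)·55.22·1.933^(2/3)·√0.00021 = 131.8 ft³/s.
Channel B: For a circular section of diameter D = 5.69 ft at depth y = 1.41 ft, the central angle is θ = 2 arccos(1 − 2y/D) = 2.084 rad. Then A = (D²/8)(θ − sin θ) = 4.91 ft² and P = Dθ/2 = 5.93 ft. Hydraulic radius R = A/P = 4.91/5.93 = 0.828 ft. Q_B = (1.486/0.014)·4.91·0.828^(2/3)·√0.00021 = 6.659 ft³/s.
Q_A = 131.8 ft³/s vs Q_B = 6.659 ft³/s, so channel A carries more.

channel A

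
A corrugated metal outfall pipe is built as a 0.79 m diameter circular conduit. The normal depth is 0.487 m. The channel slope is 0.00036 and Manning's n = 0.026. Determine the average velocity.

For a circular section of diameter D = 0.79 m at depth y = 0.487 m, the central angle is θ = 2 arccos(1 − 2y/D) = 3.612 rad. Then A = (D²/8)(θ − sin θ) = 0.3171 m² and P = Dθ/2 = 1.427 m.
Hydraulic radius R = A/P = 0.3171/1.427 = 0.2223 m.
From Manning's equation, V = (1/n) R^(2/3) S^(1/2) = (1/0.026) × 0.2223^(2/3) × 0.00036^(1/2) = 0.268 m/s.

V = 0.268 m/s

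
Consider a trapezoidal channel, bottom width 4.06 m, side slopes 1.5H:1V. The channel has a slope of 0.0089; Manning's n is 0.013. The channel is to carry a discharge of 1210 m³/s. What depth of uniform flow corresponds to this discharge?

Manning's equation rearranged: A R^(2/3) = nQ / (1·√S) = 0.013 × 1210 / (√0.0089) = 166.7.
Try y = 4.55 m: A R^(2/3) = 89.27 — short.
Try y = 7.65 m: A R^(2/3) = 287.1 — over.
Try y = 6.03 m: A R^(2/3) = 166.7 — ≈ 166.7.

y_n = 6.03 m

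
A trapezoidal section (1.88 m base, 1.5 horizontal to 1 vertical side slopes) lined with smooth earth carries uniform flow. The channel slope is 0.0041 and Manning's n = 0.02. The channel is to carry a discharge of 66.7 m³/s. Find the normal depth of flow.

Manning's equation rearranged: A R^(2/3) = nQ / (1·√S) = 0.02 × 66.7 / (√0.0041) = 20.83.
Try y = 3.05 m: A R^(2/3) = 26.13 — too large.
Try y = 1.96 m: A R^(2/3) = 9.796 — too small.
Try y = 2.76 m: A R^(2/3) = 20.84 — matches.

y_n = 2.76 m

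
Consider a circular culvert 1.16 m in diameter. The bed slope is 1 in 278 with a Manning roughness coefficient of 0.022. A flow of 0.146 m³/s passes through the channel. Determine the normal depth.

Manning's equation rearranged: A R^(2/3) = nQ / (1·√S) = 0.022 × 0.146 / (√0.003597) = 0.05355.
Trying y = 0.299 m: A R^(2/3) = 0.06738 — over.
Trying y = 0.205 m: A R^(2/3) = 0.03152 — short.
Trying y = 0.266 m: A R^(2/3) = 0.0534 — close enough.

y_n = 0.266 m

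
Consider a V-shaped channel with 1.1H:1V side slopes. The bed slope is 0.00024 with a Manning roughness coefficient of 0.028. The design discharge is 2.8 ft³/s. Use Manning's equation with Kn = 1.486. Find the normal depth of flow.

Manning's equation rearranged: A R^(2/3) = nQ / (1.486·√S) = 0.028 × 2.8 / (1.486 × √0.00024) = 3.406.
Try y = 1.54 ft: A R^(2/3) = 1.793 — too small.
Try y = 2.48 ft: A R^(2/3) = 6.388 — too large.
Try y = 1.96 ft: A R^(2/3) = 3.411 — matches.

y_n = 1.96 ft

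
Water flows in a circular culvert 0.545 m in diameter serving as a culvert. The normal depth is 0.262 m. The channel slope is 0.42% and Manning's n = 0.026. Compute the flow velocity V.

V = 0.649 m/s

For a circular section of diameter D = 0.545 m at depth y = 0.262 m, the central angle is θ = 2 arccos(1 − 2y/D) = 3.065 rad. Then A = (D²/8)(θ − sin θ) = 0.1109 m² and P = Dθ/2 = 0.8351 m.
Hydraulic radius R = A/P = 0.1109/0.8351 = 0.1328 m.
From Manning's equation, V = (1/n) R^(2/3) S^(1/2) = (1/0.026) × 0.1328^(2/3) × 0.0042^(1/2) = 0.649 m/s.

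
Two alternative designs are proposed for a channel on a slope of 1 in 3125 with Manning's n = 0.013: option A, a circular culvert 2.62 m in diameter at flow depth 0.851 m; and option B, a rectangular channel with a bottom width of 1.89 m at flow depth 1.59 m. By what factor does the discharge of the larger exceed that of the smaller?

Channel A: For a circular section of diameter D = 2.62 m at depth y = 0.851 m, the central angle is θ = 2 arccos(1 − 2y/D) = 2.426 rad. Then A = (D²/8)(θ − sin θ) = 1.518 m² and P = Dθ/2 = 3.178 m. Hydraulic radius R = A/P = 1.518/3.178 = 0.4778 m. Q_A = (1/0.013)·1.518·0.4778^(2/3)·√0.00032 = 1.277 m³/s.
Channel B: Flow area A = b·y = 1.89 × 1.59 = 3.005 m². Wetted perimeter P = b + 2y = 1.89 + 2×1.59 = 5.07 m. Hydraulic radius R = A/P = 3.005/5.07 = 0.5927 m. Q_B = (1/0.013)·3.005·0.5927^(2/3)·√0.00032 = 2.918 m³/s.
The larger discharge is 2.918 m³/s and the smaller is 1.277 m³/s; the ratio is 2.29.

2.29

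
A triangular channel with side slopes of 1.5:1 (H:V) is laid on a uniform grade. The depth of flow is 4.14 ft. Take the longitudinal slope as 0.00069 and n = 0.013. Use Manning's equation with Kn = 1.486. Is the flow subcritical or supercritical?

For a triangular section with side slope z = 1.5: A = zy² = 1.5×4.14² = 25.71 ft²; P = 2y√(1+z²) = 2×4.14×1.803 = 14.93 ft.
Hydraulic radius R = A/P = 25.71/14.93 = 1.722 ft.
V = (1.486/n) R^(2/3) √S = (1.486/0.013) × 1.722^(2/3) × √0.00069 = 4.314 ft/s. Hydraulic depth D_h = A/T = 25.71/12.42 = 2.07 ft.
Froude number Fr = V/√(g·D_h) = 4.314/√(32.2×2.07) = 0.528, which is less than 1, so the flow is subcritical.

subcritical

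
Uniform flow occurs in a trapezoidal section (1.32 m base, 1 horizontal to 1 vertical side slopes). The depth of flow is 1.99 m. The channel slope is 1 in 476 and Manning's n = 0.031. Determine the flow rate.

With bottom width b = 1.32 m and side slope z = 1: A = (b + zy)y = (1.32 + 1×1.99)×1.99 = 6.587 m²; P = b + 2y√(1+z²) = 1.32 + 2×1.99×1.414 = 6.949 m.
Hydraulic radius R = A/P = 6.587/6.949 = 0.948 m.
Manning's equation: Q = (1/n) A R^(2/3) S^(1/2) = (1/0.031) × 6.587 × 0.948^(2/3) × 0.002101^(1/2) = 9.4 m³/s.

Q = 9.4 m³/s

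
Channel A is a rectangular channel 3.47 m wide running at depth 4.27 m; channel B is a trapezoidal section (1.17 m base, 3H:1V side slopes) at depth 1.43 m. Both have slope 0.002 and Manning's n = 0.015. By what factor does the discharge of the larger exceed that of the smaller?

2.61

Channel A: Flow area A = b·y = 3.47 × 4.27 = 14.82 m². Wetted perimeter P = b + 2y = 3.47 + 2×4.27 = 12.01 m. Hydraulic radius R = A/P = 14.82/12.01 = 1.234 m. Q_A = (1/0.015)·14.82·1.234^(2/3)·√0.002 = 50.81 m³/s.
Channel B: With bottom width b = 1.17 m and side slope z = 3: A = (b + zy)y = (1.17 + 3×1.43)×1.43 = 7.808 m²; P = b + 2y√(1+z²) = 1.17 + 2×1.43×3.162 = 10.21 m. Hydraulic radius R = A/P = 7.808/10.21 = 0.7644 m. Q_B = (1/0.015)·7.808·0.7644^(2/3)·√0.002 = 19.46 m³/s.
The larger discharge is 50.81 m³/s and the smaller is 19.46 m³/s; the ratio is 2.61.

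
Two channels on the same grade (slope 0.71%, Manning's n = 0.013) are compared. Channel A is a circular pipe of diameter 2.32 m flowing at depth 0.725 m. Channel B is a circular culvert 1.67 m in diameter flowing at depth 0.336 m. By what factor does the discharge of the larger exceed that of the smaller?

Channel A: For a circular section of diameter D = 2.32 m at depth y = 0.725 m, the central angle is θ = 2 arccos(1 − 2y/D) = 2.373 rad. Then A = (D²/8)(θ − sin θ) = 1.129 m² and P = Dθ/2 = 2.752 m. Hydraulic radius R = A/P = 1.129/2.752 = 0.4101 m. Q_A = (1/0.013)·1.129·0.4101^(2/3)·√0.0071 = 4.038 m³/s.
Channel B: For a circular section of diameter D = 1.67 m at depth y = 0.336 m, the central angle is θ = 2 arccos(1 − 2y/D) = 1.861 rad. Then A = (D²/8)(θ − sin θ) = 0.3145 m² and P = Dθ/2 = 1.554 m. Hydraulic radius R = A/P = 0.3145/1.554 = 0.2025 m. Q_B = (1/0.013)·0.3145·0.2025^(2/3)·√0.0071 = 0.703 m³/s.
The larger discharge is 4.038 m³/s and the smaller is 0.703 m³/s; the ratio is 5.74.

5.74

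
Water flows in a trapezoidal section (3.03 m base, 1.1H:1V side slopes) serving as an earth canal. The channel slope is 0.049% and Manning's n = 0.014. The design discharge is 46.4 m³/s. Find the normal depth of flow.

Manning's equation rearranged: A R^(2/3) = nQ / (1·√S) = 0.014 × 46.4 / (√0.00049) = 29.35.
Try y = 2.44 m: A R^(2/3) = 17.08 — short.
Try y = 3.68 m: A R^(2/3) = 39.46 — over.
Try y = 3.19 m: A R^(2/3) = 29.32 — close enough.

y_n = 3.19 m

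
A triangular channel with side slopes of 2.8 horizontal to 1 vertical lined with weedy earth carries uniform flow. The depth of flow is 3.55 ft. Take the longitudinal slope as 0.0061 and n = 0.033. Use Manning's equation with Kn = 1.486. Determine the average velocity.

For a triangular section with side slope z = 2.8: A = zy² = 2.8×3.55² = 35.29 ft²; P = 2y√(1+z²) = 2×3.55×2.973 = 21.11 ft.
Hydraulic radius R = A/P = 35.29/21.11 = 1.672 ft.
From Manning's equation, V = (1.486/n) R^(2/3) S^(1/2) = (1.486/0.033) × 1.672^(2/3) × 0.0061^(1/2) = 4.95 ft/s.

V = 4.95 ft/s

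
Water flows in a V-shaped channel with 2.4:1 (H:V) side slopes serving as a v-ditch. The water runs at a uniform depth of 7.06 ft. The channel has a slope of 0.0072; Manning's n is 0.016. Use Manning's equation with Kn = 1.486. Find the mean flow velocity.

For a triangular section with side slope z = 2.4: A = zy² = 2.4×7.06² = 119.6 ft²; P = 2y√(1+z²) = 2×7.06×2.6 = 36.71 ft.
Hydraulic radius R = A/P = 119.6/36.71 = 3.258 ft.
From Manning's equation, V = (1.486/n) R^(2/3) S^(1/2) = (1.486/0.016) × 3.258^(2/3) × 0.0072^(1/2) = 17.3 ft/s.

V = 17.3 ft/s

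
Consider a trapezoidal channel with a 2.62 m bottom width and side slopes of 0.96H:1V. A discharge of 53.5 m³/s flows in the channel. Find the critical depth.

y_c = 2.56 m

At critical depth, Q² T / (g A³) = 1, i.e. A³/T = Q²/g = 53.5²/9.81 = 291.8.
At y = 2.95 m: A³/T = 502.2 — over.
At y = 2.01 m: A³/T = 118 — short.
At y = 2.56 m: A³/T = 291.5 — ≈ 291.8.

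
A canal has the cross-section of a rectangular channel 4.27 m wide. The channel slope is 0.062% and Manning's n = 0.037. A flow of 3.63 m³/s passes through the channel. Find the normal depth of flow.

y_n = 1.41 m

Manning's equation rearranged: A R^(2/3) = nQ / (1·√S) = 0.037 × 3.63 / (√0.00062) = 5.394.
Try y = 1.69 m: A R^(2/3) = 6.941 — over.
Try y = 1.09 m: A R^(2/3) = 3.744 — short.
Try y = 1.41 m: A R^(2/3) = 5.399 — matches.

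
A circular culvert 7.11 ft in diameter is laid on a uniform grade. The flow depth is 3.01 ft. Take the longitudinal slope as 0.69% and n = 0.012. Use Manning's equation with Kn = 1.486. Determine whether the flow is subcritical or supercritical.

supercritical

For a circular section of diameter D = 7.11 ft at depth y = 3.01 ft, the central angle is θ = 2 arccos(1 − 2y/D) = 2.834 rad. Then A = (D²/8)(θ − sin θ) = 15.99 ft² and P = Dθ/2 = 10.07 ft.
Hydraulic radius R = A/P = 15.99/10.07 = 1.587 ft.
V = (1.486/n) R^(2/3) √S = (1.486/0.012) × 1.587^(2/3) × √0.0069 = 14 ft/s. Hydraulic depth D_h = A/T = 15.99/7.026 = 2.276 ft.
Froude number Fr = V/√(g·D_h) = 14/√(32.2×2.276) = 1.64, which is greater than 1, so the flow is supercritical.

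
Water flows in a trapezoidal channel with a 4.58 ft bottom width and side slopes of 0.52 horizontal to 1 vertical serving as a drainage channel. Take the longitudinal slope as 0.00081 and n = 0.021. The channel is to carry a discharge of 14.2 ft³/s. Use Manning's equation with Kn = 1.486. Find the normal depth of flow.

Manning's equation rearranged: A R^(2/3) = nQ / (1.486·√S) = 0.021 × 14.2 / (1.486 × √0.00081) = 7.051.
Try y = 1.72 ft: A R^(2/3) = 10.11 — too large.
Try y = 1.38 ft: A R^(2/3) = 7.068 — ≈ 7.051.

y_n = 1.38 ft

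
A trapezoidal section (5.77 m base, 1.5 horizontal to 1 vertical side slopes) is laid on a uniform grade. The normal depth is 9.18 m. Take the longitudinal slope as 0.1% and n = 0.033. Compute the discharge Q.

With bottom width b = 5.77 m and side slope z = 1.5: A = (b + zy)y = (5.77 + 1.5×9.18)×9.18 = 179.4 m²; P = b + 2y√(1+z²) = 5.77 + 2×9.18×1.803 = 38.87 m.
Hydraulic radius R = A/P = 179.4/38.87 = 4.615 m.
Manning's equation: Q = (1/n) A R^(2/3) S^(1/2) = (1/0.033) × 179.4 × 4.615^(2/3) × 0.001^(1/2) = 476 m³/s.

Q = 476 m³/s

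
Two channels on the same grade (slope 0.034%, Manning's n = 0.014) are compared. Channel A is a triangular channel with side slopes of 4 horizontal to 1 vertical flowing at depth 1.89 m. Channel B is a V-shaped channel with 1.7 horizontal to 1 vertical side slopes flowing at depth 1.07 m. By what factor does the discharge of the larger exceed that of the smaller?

Channel A: For a triangular section with side slope z = 4: A = zy² = 4×1.89² = 14.29 m²; P = 2y√(1+z²) = 2×1.89×4.123 = 15.59 m. Hydraulic radius R = A/P = 14.29/15.59 = 0.9168 m. Q_A = (1/0.014)·14.29·0.9168^(2/3)·√0.00034 = 17.76 m³/s.
Channel B: For a triangular section with side slope z = 1.7: A = zy² = 1.7×1.07² = 1.946 m²; P = 2y√(1+z²) = 2×1.07×1.972 = 4.221 m. Hydraulic radius R = A/P = 1.946/4.221 = 0.4611 m. Q_B = (1/0.014)·1.946·0.4611^(2/3)·√0.00034 = 1.53 m³/s.
The larger discharge is 17.76 m³/s and the smaller is 1.53 m³/s; the ratio is 11.6.

11.6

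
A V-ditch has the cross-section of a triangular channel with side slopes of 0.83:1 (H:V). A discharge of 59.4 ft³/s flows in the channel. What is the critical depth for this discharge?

At critical depth, Q² T / (g A³) = 1, i.e. A³/T = Q²/g = 59.4²/32.2 = 109.6.
Try y = 2.32 ft: A³/T = 23.15 — short.
Try y = 3.17 ft: A³/T = 110.3 — close enough.

y_c = 3.17 ft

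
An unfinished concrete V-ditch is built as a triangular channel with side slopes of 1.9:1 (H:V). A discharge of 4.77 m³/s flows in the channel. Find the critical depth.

At critical depth, Q² T / (g A³) = 1, i.e. A³/T = Q²/g = 4.77²/9.81 = 2.319.
Trying y = 0.886 m: A³/T = 0.9855 — low.
Trying y = 1.28 m: A³/T = 6.202 — high.
Trying y = 1.05 m: A³/T = 2.304 — matches.

y_c = 1.05 m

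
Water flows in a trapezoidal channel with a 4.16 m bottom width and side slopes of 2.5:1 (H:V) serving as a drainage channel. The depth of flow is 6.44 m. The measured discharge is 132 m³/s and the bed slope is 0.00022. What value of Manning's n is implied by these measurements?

With bottom width b = 4.16 m and side slope z = 2.5: A = (b + zy)y = (4.16 + 2.5×6.44)×6.44 = 130.5 m²; P = b + 2y√(1+z²) = 4.16 + 2×6.44×2.693 = 38.84 m.
Hydraulic radius R = A/P = 130.5/38.84 = 3.359 m.
Rearranging Manning's equation: n = (1/Q) A R^(2/3) S^(1/2) = (1/132) × 130.5 × 3.359^(2/3) × √0.00022 = 0.0329.

n = 0.0329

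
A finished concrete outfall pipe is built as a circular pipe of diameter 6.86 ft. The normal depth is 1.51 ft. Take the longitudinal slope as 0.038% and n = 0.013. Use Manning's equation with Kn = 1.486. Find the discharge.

For a circular section of diameter D = 6.86 ft at depth y = 1.51 ft, the central angle is θ = 2 arccos(1 − 2y/D) = 1.953 rad. Then A = (D²/8)(θ − sin θ) = 6.034 ft² and P = Dθ/2 = 6.7 ft.
Hydraulic radius R = A/P = 6.034/6.7 = 0.9005 ft.
Manning's equation: Q = (1.486/n) A R^(2/3) S^(1/2) = (1.486/0.013) × 6.034 × 0.9005^(2/3) × 0.00038^(1/2) = 12.5 ft³/s.

Q = 12.5 ft³/s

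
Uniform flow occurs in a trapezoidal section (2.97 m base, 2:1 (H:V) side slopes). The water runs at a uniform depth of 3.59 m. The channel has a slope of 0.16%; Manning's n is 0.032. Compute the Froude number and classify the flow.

subcritical

With bottom width b = 2.97 m and side slope z = 2: A = (b + zy)y = (2.97 + 2×3.59)×3.59 = 36.44 m²; P = b + 2y√(1+z²) = 2.97 + 2×3.59×2.236 = 19.02 m.
Hydraulic radius R = A/P = 36.44/19.02 = 1.915 m.
V = (1/n) R^(2/3) √S = (1/0.032) × 1.915^(2/3) × √0.0016 = 1.928 m/s. Hydraulic depth D_h = A/T = 36.44/17.33 = 2.103 m.
Froude number Fr = V/√(g·D_h) = 1.928/√(9.81×2.103) = 0.424, which is less than 1, so the flow is subcritical.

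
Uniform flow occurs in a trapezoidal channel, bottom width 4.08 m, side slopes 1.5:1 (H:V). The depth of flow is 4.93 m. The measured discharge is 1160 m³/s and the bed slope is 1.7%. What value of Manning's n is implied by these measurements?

n = 0.012

With bottom width b = 4.08 m and side slope z = 1.5: A = (b + zy)y = (4.08 + 1.5×4.93)×4.93 = 56.57 m²; P = b + 2y√(1+z²) = 4.08 + 2×4.93×1.803 = 21.86 m.
Hydraulic radius R = A/P = 56.57/21.86 = 2.588 m.
Rearranging Manning's equation: n = (1/Q) A R^(2/3) S^(1/2) = (1/1160) × 56.57 × 2.588^(2/3) × √0.017 = 0.012.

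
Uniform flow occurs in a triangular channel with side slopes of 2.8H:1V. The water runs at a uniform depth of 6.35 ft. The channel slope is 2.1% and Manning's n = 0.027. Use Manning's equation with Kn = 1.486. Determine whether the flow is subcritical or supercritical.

For a triangular section with side slope z = 2.8: A = zy² = 2.8×6.35² = 112.9 ft²; P = 2y√(1+z²) = 2×6.35×2.973 = 37.76 ft.
Hydraulic radius R = A/P = 112.9/37.76 = 2.99 ft.
V = (1.486/n) R^(2/3) √S = (1.486/0.027) × 2.99^(2/3) × √0.021 = 16.55 ft/s. Hydraulic depth D_h = A/T = 112.9/35.56 = 3.175 ft.
Froude number Fr = V/√(g·D_h) = 16.55/√(32.2×3.175) = 1.64, which is greater than 1, so the flow is supercritical.

supercritical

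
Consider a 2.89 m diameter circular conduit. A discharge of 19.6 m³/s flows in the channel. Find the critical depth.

y_c = 1.96 m

At critical depth, Q² T / (g A³) = 1, i.e. A³/T = Q²/g = 19.6²/9.81 = 39.16.
Try y = 1.4 m: A³/T = 10.82 — too small.
Try y = 2.38 m: A³/T = 87.61 — too large.
Try y = 1.96 m: A³/T = 39.34 — matches.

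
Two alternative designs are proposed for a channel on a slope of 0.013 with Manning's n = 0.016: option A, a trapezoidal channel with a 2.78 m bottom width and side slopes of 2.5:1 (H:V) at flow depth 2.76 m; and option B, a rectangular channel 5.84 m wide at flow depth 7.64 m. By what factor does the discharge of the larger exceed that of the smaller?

Channel A: With bottom width b = 2.78 m and side slope z = 2.5: A = (b + zy)y = (2.78 + 2.5×2.76)×2.76 = 26.72 m²; P = b + 2y√(1+z²) = 2.78 + 2×2.76×2.693 = 17.64 m. Hydraulic radius R = A/P = 26.72/17.64 = 1.514 m. Q_A = (1/0.016)·26.72·1.514^(2/3)·√0.013 = 251.1 m³/s.
Channel B: Flow area A = b·y = 5.84 × 7.64 = 44.62 m². Wetted perimeter P = b + 2y = 5.84 + 2×7.64 = 21.12 m. Hydraulic radius R = A/P = 44.62/21.12 = 2.113 m. Q_B = (1/0.016)·44.62·2.113^(2/3)·√0.013 = 523.5 m³/s.
The larger discharge is 523.5 m³/s and the smaller is 251.1 m³/s; the ratio is 2.09.

2.09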